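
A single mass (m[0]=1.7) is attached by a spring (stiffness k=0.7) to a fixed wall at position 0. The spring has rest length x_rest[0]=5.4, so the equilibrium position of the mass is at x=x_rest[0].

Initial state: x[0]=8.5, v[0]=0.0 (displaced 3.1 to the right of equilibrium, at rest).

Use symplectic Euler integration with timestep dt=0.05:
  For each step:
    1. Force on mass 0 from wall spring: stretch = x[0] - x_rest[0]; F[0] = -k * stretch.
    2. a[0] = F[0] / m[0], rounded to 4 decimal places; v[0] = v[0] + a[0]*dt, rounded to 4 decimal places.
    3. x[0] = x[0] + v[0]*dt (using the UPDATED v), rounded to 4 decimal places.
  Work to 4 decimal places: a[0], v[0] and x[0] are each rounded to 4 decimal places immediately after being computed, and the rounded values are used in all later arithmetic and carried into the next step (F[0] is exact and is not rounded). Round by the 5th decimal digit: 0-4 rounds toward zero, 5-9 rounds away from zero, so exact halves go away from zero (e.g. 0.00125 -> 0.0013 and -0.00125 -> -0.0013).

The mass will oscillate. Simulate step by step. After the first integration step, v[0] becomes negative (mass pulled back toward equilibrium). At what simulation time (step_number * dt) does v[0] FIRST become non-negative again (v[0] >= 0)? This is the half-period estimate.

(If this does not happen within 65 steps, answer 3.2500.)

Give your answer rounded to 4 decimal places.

Answer: 3.2500

Derivation:
Step 0: x=[8.5000] v=[0.0000]
Step 1: x=[8.4968] v=[-0.0638]
Step 2: x=[8.4904] v=[-0.1276]
Step 3: x=[8.4808] v=[-0.1912]
Step 4: x=[8.4681] v=[-0.2546]
Step 5: x=[8.4522] v=[-0.3178]
Step 6: x=[8.4332] v=[-0.3806]
Step 7: x=[8.4110] v=[-0.4431]
Step 8: x=[8.3857] v=[-0.5051]
Step 9: x=[8.3574] v=[-0.5666]
Step 10: x=[8.3260] v=[-0.6275]
Step 11: x=[8.2916] v=[-0.6877]
Step 12: x=[8.2542] v=[-0.7472]
Step 13: x=[8.2139] v=[-0.8060]
Step 14: x=[8.1707] v=[-0.8639]
Step 15: x=[8.1247] v=[-0.9209]
Step 16: x=[8.0759] v=[-0.9770]
Step 17: x=[8.0243] v=[-1.0321]
Step 18: x=[7.9700] v=[-1.0861]
Step 19: x=[7.9131] v=[-1.1390]
Step 20: x=[7.8536] v=[-1.1907]
Step 21: x=[7.7915] v=[-1.2412]
Step 22: x=[7.7270] v=[-1.2904]
Step 23: x=[7.6601] v=[-1.3383]
Step 24: x=[7.5909] v=[-1.3848]
Step 25: x=[7.5194] v=[-1.4299]
Step 26: x=[7.4457] v=[-1.4735]
Step 27: x=[7.3699] v=[-1.5156]
Step 28: x=[7.2921] v=[-1.5562]
Step 29: x=[7.2123] v=[-1.5952]
Step 30: x=[7.1307] v=[-1.6325]
Step 31: x=[7.0473] v=[-1.6681]
Step 32: x=[6.9622] v=[-1.7020]
Step 33: x=[6.8755] v=[-1.7342]
Step 34: x=[6.7873] v=[-1.7646]
Step 35: x=[6.6976] v=[-1.7932]
Step 36: x=[6.6066] v=[-1.8199]
Step 37: x=[6.5144] v=[-1.8447]
Step 38: x=[6.4210] v=[-1.8676]
Step 39: x=[6.3266] v=[-1.8886]
Step 40: x=[6.2312] v=[-1.9077]
Step 41: x=[6.1350] v=[-1.9248]
Step 42: x=[6.0380] v=[-1.9399]
Step 43: x=[5.9404] v=[-1.9530]
Step 44: x=[5.8422] v=[-1.9641]
Step 45: x=[5.7435] v=[-1.9732]
Step 46: x=[5.6445] v=[-1.9803]
Step 47: x=[5.5452] v=[-1.9853]
Step 48: x=[5.4458] v=[-1.9883]
Step 49: x=[5.3463] v=[-1.9892]
Step 50: x=[5.2469] v=[-1.9881]
Step 51: x=[5.1477] v=[-1.9850]
Step 52: x=[5.0487] v=[-1.9798]
Step 53: x=[4.9501] v=[-1.9726]
Step 54: x=[4.8519] v=[-1.9633]
Step 55: x=[4.7543] v=[-1.9520]
Step 56: x=[4.6574] v=[-1.9387]
Step 57: x=[4.5612] v=[-1.9234]
Step 58: x=[4.4659] v=[-1.9061]
Step 59: x=[4.3716] v=[-1.8869]
Step 60: x=[4.2783] v=[-1.8657]
Step 61: x=[4.1862] v=[-1.8426]
Step 62: x=[4.0953] v=[-1.8176]
Step 63: x=[4.0058] v=[-1.7907]
Step 64: x=[3.9177] v=[-1.7620]
Step 65: x=[3.8311] v=[-1.7315]
v[0] did not become non-negative within 65 steps; using fallback time=3.2500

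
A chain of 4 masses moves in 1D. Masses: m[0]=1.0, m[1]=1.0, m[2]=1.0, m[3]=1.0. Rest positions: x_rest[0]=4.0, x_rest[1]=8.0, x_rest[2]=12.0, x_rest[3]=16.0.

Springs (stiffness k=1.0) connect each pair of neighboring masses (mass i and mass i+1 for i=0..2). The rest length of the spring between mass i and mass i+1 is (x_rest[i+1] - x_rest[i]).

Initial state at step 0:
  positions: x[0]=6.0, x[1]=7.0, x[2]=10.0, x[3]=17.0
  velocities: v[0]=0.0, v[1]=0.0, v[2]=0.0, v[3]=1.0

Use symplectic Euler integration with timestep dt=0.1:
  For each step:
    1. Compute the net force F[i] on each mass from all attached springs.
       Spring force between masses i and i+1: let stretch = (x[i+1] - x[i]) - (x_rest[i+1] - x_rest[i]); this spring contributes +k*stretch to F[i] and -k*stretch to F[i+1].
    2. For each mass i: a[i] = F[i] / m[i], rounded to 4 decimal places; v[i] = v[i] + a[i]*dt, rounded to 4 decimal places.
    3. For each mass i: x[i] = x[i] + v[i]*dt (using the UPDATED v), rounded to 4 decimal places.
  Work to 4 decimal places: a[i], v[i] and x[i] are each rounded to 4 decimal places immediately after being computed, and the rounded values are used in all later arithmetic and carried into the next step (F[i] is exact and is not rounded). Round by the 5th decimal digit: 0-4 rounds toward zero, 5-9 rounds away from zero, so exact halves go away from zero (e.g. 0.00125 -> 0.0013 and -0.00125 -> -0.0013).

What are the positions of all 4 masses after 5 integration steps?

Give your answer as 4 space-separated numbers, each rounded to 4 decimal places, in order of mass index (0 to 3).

Step 0: x=[6.0000 7.0000 10.0000 17.0000] v=[0.0000 0.0000 0.0000 1.0000]
Step 1: x=[5.9700 7.0200 10.0400 17.0700] v=[-0.3000 0.2000 0.4000 0.7000]
Step 2: x=[5.9105 7.0597 10.1201 17.1097] v=[-0.5950 0.3970 0.8010 0.3970]
Step 3: x=[5.8225 7.1185 10.2395 17.1195] v=[-0.8801 0.5881 1.1939 0.0980]
Step 4: x=[5.7075 7.1956 10.3965 17.1005] v=[-1.1505 0.7706 1.5698 -0.1900]
Step 5: x=[5.5673 7.2898 10.5885 17.0545] v=[-1.4017 0.9419 1.9201 -0.4604]

Answer: 5.5673 7.2898 10.5885 17.0545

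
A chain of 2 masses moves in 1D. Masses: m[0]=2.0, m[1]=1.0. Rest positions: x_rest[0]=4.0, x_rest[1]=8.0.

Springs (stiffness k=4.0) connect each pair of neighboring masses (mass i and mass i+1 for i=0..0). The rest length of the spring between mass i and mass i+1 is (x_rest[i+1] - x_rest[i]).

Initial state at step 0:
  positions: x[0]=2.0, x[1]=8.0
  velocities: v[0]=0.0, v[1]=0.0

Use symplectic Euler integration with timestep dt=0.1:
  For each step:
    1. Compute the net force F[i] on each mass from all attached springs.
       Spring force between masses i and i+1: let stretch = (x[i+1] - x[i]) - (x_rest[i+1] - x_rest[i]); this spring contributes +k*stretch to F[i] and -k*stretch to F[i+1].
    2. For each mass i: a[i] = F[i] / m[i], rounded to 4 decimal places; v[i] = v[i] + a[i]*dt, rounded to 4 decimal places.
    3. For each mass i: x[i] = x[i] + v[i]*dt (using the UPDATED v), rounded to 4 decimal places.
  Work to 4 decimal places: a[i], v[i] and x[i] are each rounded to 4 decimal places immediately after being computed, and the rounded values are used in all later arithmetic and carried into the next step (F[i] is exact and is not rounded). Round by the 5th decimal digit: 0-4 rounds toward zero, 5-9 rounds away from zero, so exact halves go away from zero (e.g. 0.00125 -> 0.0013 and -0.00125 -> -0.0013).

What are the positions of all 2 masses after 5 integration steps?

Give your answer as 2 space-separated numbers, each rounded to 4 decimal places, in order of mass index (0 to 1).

Step 0: x=[2.0000 8.0000] v=[0.0000 0.0000]
Step 1: x=[2.0400 7.9200] v=[0.4000 -0.8000]
Step 2: x=[2.1176 7.7648] v=[0.7760 -1.5520]
Step 3: x=[2.2281 7.5437] v=[1.1054 -2.2109]
Step 4: x=[2.3650 7.2700] v=[1.3685 -2.7371]
Step 5: x=[2.5200 6.9601] v=[1.5495 -3.0991]

Answer: 2.5200 6.9601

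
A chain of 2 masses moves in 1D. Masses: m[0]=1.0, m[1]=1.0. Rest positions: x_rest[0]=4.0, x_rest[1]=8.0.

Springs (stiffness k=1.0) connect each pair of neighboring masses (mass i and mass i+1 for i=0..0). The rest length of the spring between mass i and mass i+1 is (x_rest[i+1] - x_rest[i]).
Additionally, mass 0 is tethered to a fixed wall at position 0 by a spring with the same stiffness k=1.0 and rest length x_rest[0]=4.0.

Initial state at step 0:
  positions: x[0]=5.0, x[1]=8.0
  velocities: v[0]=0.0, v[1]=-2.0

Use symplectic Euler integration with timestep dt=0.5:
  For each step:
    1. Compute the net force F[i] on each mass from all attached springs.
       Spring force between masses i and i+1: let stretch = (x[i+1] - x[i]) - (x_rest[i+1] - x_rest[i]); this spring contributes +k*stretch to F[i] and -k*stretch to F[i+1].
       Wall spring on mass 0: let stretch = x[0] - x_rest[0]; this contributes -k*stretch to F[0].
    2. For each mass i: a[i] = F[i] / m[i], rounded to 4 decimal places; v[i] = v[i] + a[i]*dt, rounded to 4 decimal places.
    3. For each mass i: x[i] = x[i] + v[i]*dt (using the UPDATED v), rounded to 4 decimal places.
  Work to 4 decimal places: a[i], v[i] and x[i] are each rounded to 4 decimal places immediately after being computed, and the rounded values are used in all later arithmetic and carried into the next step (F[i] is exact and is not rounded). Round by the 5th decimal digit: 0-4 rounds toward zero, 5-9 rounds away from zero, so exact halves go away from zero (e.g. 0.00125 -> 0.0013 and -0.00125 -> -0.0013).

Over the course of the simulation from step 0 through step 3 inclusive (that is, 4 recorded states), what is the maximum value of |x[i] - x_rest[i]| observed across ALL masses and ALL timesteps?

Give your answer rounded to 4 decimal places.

Answer: 1.4531

Derivation:
Step 0: x=[5.0000 8.0000] v=[0.0000 -2.0000]
Step 1: x=[4.5000 7.2500] v=[-1.0000 -1.5000]
Step 2: x=[3.5625 6.8125] v=[-1.8750 -0.8750]
Step 3: x=[2.5469 6.5625] v=[-2.0313 -0.5000]
Max displacement = 1.4531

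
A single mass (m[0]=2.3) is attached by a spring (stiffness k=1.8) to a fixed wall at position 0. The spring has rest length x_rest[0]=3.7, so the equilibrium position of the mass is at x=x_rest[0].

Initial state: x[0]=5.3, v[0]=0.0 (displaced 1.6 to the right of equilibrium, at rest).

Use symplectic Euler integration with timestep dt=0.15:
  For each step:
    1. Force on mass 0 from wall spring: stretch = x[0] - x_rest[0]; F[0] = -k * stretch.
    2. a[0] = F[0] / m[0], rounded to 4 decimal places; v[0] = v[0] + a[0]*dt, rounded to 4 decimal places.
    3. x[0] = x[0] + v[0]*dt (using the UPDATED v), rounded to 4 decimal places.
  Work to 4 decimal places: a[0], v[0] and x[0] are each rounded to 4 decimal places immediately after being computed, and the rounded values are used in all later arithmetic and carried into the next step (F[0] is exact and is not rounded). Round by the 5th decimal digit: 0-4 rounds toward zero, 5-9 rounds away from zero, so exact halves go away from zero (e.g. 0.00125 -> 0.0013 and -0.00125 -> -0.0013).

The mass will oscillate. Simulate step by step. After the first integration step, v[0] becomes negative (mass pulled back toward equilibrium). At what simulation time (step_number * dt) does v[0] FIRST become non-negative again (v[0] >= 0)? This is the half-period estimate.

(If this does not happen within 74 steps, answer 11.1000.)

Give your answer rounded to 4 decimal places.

Step 0: x=[5.3000] v=[0.0000]
Step 1: x=[5.2718] v=[-0.1878]
Step 2: x=[5.2160] v=[-0.3723]
Step 3: x=[5.1335] v=[-0.5503]
Step 4: x=[5.0257] v=[-0.7186]
Step 5: x=[4.8946] v=[-0.8742]
Step 6: x=[4.7424] v=[-1.0144]
Step 7: x=[4.5719] v=[-1.1368]
Step 8: x=[4.3860] v=[-1.2392]
Step 9: x=[4.1880] v=[-1.3197]
Step 10: x=[3.9815] v=[-1.3770]
Step 11: x=[3.7700] v=[-1.4100]
Step 12: x=[3.5573] v=[-1.4182]
Step 13: x=[3.3471] v=[-1.4014]
Step 14: x=[3.1431] v=[-1.3600]
Step 15: x=[2.9489] v=[-1.2946]
Step 16: x=[2.7679] v=[-1.2064]
Step 17: x=[2.6034] v=[-1.0970]
Step 18: x=[2.4582] v=[-0.9683]
Step 19: x=[2.3348] v=[-0.8225]
Step 20: x=[2.2355] v=[-0.6622]
Step 21: x=[2.1620] v=[-0.4903]
Step 22: x=[2.1155] v=[-0.3097]
Step 23: x=[2.0969] v=[-0.1237]
Step 24: x=[2.1066] v=[0.0645]
First v>=0 after going negative at step 24, time=3.6000

Answer: 3.6000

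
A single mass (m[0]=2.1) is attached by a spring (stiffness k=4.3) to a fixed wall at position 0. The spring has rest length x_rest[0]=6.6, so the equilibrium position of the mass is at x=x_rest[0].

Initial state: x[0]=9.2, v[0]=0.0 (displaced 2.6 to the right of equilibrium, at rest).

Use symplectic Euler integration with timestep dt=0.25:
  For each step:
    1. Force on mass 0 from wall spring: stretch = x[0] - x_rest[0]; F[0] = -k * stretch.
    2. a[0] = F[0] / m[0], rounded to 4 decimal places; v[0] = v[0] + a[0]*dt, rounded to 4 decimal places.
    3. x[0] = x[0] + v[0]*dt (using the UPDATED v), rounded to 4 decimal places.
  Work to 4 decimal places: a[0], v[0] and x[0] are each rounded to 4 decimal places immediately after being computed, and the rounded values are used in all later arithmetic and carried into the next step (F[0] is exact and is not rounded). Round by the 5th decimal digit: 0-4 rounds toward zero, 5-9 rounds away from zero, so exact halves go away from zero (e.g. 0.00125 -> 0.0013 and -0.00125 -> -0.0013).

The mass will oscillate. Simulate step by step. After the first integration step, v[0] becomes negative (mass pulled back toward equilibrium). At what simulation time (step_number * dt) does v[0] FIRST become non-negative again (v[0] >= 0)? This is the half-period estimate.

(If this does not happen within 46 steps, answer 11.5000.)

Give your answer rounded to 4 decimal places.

Step 0: x=[9.2000] v=[0.0000]
Step 1: x=[8.8673] v=[-1.3310]
Step 2: x=[8.2444] v=[-2.4917]
Step 3: x=[7.4110] v=[-3.3335]
Step 4: x=[6.4738] v=[-3.7487]
Step 5: x=[5.5528] v=[-3.6841]
Step 6: x=[4.7658] v=[-3.1480]
Step 7: x=[4.2135] v=[-2.2091]
Step 8: x=[3.9666] v=[-0.9875]
Step 9: x=[4.0568] v=[0.3606]
First v>=0 after going negative at step 9, time=2.2500

Answer: 2.2500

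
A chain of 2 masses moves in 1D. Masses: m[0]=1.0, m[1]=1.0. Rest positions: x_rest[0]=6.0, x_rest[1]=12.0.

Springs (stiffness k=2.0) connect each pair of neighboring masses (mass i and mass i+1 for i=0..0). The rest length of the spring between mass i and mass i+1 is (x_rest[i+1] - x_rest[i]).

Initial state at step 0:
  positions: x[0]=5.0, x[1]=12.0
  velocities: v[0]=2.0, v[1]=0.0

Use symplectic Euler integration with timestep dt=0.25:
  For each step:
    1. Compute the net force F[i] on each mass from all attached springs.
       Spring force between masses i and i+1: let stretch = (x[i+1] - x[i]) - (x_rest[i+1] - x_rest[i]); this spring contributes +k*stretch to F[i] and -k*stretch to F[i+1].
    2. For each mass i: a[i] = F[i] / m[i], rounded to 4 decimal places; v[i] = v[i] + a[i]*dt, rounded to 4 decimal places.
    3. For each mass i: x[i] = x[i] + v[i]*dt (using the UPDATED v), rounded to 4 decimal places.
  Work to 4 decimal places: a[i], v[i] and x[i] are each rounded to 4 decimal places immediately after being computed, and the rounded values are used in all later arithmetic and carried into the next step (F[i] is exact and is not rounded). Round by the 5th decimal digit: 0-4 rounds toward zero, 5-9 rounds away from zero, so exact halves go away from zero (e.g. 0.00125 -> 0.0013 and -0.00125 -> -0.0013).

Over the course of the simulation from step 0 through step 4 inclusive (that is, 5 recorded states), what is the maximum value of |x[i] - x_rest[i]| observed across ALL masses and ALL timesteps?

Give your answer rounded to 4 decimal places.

Step 0: x=[5.0000 12.0000] v=[2.0000 0.0000]
Step 1: x=[5.6250 11.8750] v=[2.5000 -0.5000]
Step 2: x=[6.2813 11.7188] v=[2.6250 -0.6250]
Step 3: x=[6.8673 11.6329] v=[2.3438 -0.3438]
Step 4: x=[7.2990 11.7013] v=[1.7266 0.2734]
Max displacement = 1.2990

Answer: 1.2990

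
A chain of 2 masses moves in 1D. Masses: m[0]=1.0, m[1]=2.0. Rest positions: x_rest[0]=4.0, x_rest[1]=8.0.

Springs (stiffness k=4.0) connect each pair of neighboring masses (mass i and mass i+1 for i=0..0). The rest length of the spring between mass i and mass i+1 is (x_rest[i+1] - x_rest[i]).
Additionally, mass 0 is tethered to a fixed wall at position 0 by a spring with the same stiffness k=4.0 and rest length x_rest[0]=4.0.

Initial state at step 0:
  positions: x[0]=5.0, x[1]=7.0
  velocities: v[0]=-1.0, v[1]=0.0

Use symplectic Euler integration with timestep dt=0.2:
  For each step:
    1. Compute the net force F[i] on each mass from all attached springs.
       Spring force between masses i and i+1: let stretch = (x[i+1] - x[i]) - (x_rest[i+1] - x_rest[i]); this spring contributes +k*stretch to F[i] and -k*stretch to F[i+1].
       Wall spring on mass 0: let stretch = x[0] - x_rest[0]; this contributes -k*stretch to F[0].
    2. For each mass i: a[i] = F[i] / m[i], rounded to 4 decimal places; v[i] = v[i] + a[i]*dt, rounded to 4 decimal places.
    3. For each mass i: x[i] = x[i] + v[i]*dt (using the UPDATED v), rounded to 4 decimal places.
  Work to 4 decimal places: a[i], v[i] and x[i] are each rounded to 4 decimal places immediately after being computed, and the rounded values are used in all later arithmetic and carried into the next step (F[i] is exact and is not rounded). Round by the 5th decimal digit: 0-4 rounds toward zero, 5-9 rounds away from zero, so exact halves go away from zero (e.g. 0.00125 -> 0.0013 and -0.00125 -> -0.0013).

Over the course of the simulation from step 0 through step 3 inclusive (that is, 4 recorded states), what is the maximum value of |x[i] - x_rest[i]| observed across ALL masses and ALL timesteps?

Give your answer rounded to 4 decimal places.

Answer: 1.4166

Derivation:
Step 0: x=[5.0000 7.0000] v=[-1.0000 0.0000]
Step 1: x=[4.3200 7.1600] v=[-3.4000 0.8000]
Step 2: x=[3.4032 7.4128] v=[-4.5840 1.2640]
Step 3: x=[2.5834 7.6648] v=[-4.0989 1.2602]
Max displacement = 1.4166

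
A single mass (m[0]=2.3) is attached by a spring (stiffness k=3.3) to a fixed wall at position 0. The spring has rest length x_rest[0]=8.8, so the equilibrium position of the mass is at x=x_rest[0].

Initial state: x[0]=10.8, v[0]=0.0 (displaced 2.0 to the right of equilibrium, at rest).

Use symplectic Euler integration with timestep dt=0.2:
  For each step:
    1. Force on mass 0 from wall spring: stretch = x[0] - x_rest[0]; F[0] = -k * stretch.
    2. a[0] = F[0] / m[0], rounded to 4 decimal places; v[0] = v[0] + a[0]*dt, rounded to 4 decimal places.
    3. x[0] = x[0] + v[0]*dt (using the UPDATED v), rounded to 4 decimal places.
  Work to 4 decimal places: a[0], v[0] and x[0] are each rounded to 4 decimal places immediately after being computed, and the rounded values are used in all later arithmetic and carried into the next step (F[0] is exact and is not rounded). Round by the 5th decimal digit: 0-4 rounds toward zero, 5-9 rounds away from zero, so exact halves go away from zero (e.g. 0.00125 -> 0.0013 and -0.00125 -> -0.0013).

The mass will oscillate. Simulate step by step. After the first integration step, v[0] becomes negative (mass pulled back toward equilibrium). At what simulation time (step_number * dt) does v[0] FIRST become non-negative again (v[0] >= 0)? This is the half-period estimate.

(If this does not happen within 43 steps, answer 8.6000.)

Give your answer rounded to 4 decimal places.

Step 0: x=[10.8000] v=[0.0000]
Step 1: x=[10.6852] v=[-0.5739]
Step 2: x=[10.4622] v=[-1.1149]
Step 3: x=[10.1438] v=[-1.5919]
Step 4: x=[9.7483] v=[-1.9775]
Step 5: x=[9.2984] v=[-2.2496]
Step 6: x=[8.8199] v=[-2.3926]
Step 7: x=[8.3402] v=[-2.3983]
Step 8: x=[7.8869] v=[-2.2664]
Step 9: x=[7.4860] v=[-2.0044]
Step 10: x=[7.1605] v=[-1.6273]
Step 11: x=[6.9291] v=[-1.1568]
Step 12: x=[6.8051] v=[-0.6199]
Step 13: x=[6.7956] v=[-0.0475]
Step 14: x=[6.9011] v=[0.5277]
First v>=0 after going negative at step 14, time=2.8000

Answer: 2.8000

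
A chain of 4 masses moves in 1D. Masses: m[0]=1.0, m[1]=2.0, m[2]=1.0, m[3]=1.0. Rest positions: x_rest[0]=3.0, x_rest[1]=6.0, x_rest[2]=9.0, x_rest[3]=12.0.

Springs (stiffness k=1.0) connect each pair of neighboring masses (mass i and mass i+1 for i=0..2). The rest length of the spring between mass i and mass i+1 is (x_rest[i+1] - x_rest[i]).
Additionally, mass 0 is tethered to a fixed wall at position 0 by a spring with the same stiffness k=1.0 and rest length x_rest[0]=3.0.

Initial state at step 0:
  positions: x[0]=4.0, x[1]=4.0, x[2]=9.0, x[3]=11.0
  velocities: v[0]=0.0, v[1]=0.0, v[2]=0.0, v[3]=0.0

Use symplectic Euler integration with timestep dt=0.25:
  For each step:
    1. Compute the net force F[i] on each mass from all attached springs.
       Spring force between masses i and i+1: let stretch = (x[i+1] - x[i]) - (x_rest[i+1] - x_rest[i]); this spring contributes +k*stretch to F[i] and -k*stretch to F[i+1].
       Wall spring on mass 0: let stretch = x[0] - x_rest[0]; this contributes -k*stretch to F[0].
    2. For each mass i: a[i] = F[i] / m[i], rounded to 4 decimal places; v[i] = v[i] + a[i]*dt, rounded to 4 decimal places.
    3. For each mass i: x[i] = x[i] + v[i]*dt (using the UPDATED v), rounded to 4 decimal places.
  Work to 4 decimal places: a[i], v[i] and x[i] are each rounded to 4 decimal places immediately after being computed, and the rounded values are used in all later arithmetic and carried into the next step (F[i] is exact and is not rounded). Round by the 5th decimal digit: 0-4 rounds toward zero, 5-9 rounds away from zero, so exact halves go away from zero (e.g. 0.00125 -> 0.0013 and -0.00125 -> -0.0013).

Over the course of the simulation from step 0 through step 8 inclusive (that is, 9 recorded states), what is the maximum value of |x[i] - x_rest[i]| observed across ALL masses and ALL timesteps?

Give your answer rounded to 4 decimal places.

Answer: 2.0512

Derivation:
Step 0: x=[4.0000 4.0000 9.0000 11.0000] v=[0.0000 0.0000 0.0000 0.0000]
Step 1: x=[3.7500 4.1563 8.8125 11.0625] v=[-1.0000 0.6250 -0.7500 0.2500]
Step 2: x=[3.2910 4.4454 8.4746 11.1719] v=[-1.8359 1.1563 -1.3516 0.4375]
Step 3: x=[2.6985 4.8243 8.0535 11.3002] v=[-2.3701 1.5157 -1.6846 0.5132]
Step 4: x=[2.0702 5.2377 7.6335 11.4131] v=[-2.5133 1.6536 -1.6802 0.4515]
Step 5: x=[1.5105 5.6270 7.2999 11.4773] v=[-2.2390 1.5571 -1.3343 0.2566]
Step 6: x=[1.1136 5.9399 7.1229 11.4679] v=[-1.5875 1.2517 -0.7082 -0.0378]
Step 7: x=[0.9488 6.1390 7.1435 11.3744] v=[-0.6593 0.7963 0.0823 -0.3741]
Step 8: x=[1.0491 6.2073 7.3657 11.2040] v=[0.4011 0.2731 0.8889 -0.6818]
Max displacement = 2.0512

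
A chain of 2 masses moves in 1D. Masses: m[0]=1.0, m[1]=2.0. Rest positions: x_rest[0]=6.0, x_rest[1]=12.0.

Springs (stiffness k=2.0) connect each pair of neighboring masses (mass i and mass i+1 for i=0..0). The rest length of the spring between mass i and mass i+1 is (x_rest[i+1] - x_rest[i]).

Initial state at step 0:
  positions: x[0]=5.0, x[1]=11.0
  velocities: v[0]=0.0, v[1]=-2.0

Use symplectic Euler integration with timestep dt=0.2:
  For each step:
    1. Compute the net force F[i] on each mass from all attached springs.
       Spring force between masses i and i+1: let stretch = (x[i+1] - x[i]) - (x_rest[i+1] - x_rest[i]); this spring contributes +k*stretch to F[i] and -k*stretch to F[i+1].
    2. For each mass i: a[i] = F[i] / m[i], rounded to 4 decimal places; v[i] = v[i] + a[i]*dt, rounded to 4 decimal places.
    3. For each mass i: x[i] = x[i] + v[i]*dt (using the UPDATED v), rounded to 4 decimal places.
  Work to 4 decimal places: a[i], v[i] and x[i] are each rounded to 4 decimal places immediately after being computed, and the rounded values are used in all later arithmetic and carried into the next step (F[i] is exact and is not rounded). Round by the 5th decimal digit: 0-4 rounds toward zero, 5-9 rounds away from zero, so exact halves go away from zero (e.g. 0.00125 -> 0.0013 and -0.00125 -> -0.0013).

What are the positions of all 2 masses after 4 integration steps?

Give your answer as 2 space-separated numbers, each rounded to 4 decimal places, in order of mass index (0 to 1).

Answer: 4.7025 9.5487

Derivation:
Step 0: x=[5.0000 11.0000] v=[0.0000 -2.0000]
Step 1: x=[5.0000 10.6000] v=[0.0000 -2.0000]
Step 2: x=[4.9680 10.2160] v=[-0.1600 -1.9200]
Step 3: x=[4.8758 9.8621] v=[-0.4608 -1.7696]
Step 4: x=[4.7025 9.5487] v=[-0.8663 -1.5669]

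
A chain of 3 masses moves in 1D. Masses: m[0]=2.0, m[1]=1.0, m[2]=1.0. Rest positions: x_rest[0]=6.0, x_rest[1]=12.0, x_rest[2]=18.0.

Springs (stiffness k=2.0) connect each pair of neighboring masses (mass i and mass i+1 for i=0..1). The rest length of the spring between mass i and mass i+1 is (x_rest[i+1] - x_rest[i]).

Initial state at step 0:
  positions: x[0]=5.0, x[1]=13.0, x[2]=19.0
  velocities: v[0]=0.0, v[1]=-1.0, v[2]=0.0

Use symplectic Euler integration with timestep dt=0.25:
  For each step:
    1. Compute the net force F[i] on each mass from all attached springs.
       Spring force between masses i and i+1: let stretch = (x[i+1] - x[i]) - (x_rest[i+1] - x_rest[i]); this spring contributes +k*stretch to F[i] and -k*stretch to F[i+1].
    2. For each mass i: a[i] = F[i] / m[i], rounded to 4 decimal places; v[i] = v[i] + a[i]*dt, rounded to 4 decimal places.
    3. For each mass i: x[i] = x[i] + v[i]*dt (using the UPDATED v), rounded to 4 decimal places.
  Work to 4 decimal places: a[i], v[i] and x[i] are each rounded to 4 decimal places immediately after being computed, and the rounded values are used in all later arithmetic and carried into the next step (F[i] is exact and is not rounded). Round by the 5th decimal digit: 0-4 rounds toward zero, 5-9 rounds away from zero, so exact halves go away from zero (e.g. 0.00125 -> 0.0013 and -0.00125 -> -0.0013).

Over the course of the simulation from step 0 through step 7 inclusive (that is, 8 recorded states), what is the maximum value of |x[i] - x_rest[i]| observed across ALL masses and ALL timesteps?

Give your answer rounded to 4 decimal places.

Answer: 1.4814

Derivation:
Step 0: x=[5.0000 13.0000 19.0000] v=[0.0000 -1.0000 0.0000]
Step 1: x=[5.1250 12.5000 19.0000] v=[0.5000 -2.0000 0.0000]
Step 2: x=[5.3360 11.8906 18.9375] v=[0.8438 -2.4375 -0.2500]
Step 3: x=[5.5816 11.3428 18.7441] v=[0.9825 -2.1914 -0.7735]
Step 4: x=[5.8123 11.0000 18.3756] v=[0.9228 -1.3714 -1.4742]
Step 5: x=[5.9922 10.9306 17.8351] v=[0.7197 -0.2775 -2.1620]
Step 6: x=[6.1058 11.1070 17.1815] v=[0.4543 0.7056 -2.6143]
Step 7: x=[6.1570 11.4176 16.5186] v=[0.2046 1.2423 -2.6516]
Max displacement = 1.4814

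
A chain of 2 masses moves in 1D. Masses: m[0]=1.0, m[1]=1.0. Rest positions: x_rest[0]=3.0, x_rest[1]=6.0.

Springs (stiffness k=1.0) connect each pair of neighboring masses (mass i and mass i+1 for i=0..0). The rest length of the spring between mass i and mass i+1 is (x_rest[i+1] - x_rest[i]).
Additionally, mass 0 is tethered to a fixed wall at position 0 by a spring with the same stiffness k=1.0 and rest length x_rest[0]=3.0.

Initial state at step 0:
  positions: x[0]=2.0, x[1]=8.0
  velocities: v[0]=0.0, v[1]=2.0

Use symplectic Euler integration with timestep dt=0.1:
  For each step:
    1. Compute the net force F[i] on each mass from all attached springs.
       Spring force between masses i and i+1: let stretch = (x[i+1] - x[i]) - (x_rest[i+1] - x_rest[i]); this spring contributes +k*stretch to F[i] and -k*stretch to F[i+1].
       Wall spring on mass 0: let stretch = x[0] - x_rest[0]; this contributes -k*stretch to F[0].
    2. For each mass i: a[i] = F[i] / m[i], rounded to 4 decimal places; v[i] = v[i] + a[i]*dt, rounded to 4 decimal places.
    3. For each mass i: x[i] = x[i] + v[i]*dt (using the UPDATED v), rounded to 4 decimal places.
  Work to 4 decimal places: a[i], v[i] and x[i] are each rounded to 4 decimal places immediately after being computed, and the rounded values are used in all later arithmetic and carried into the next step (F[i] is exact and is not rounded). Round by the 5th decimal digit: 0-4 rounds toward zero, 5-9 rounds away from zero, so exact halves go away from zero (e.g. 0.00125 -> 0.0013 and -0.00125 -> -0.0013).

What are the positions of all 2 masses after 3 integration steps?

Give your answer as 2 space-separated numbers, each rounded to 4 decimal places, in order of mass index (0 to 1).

Step 0: x=[2.0000 8.0000] v=[0.0000 2.0000]
Step 1: x=[2.0400 8.1700] v=[0.4000 1.7000]
Step 2: x=[2.1209 8.3087] v=[0.8090 1.3870]
Step 3: x=[2.2425 8.4155] v=[1.2157 1.0682]

Answer: 2.2425 8.4155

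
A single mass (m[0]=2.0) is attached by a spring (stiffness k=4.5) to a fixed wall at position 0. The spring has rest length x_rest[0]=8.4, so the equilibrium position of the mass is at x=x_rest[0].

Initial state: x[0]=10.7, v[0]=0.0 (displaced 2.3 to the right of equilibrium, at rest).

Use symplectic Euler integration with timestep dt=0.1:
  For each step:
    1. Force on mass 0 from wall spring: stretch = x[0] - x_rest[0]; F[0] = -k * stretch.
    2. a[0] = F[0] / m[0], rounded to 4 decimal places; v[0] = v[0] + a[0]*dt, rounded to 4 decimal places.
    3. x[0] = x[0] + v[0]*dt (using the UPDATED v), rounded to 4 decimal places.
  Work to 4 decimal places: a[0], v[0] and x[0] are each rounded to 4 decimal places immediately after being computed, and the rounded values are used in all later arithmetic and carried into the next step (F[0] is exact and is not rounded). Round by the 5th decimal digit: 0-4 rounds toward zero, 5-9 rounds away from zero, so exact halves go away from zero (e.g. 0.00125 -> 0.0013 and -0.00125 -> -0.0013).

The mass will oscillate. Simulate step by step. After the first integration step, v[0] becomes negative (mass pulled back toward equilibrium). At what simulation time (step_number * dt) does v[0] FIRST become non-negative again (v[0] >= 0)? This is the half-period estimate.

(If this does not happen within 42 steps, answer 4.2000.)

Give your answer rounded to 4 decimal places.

Step 0: x=[10.7000] v=[0.0000]
Step 1: x=[10.6483] v=[-0.5175]
Step 2: x=[10.5460] v=[-1.0234]
Step 3: x=[10.3954] v=[-1.5063]
Step 4: x=[10.1999] v=[-1.9553]
Step 5: x=[9.9639] v=[-2.3603]
Step 6: x=[9.6927] v=[-2.7122]
Step 7: x=[9.3924] v=[-3.0031]
Step 8: x=[9.0698] v=[-3.2264]
Step 9: x=[8.7321] v=[-3.3771]
Step 10: x=[8.3869] v=[-3.4518]
Step 11: x=[8.0420] v=[-3.4489]
Step 12: x=[7.7052] v=[-3.3684]
Step 13: x=[7.3840] v=[-3.2121]
Step 14: x=[7.0857] v=[-2.9835]
Step 15: x=[6.8169] v=[-2.6878]
Step 16: x=[6.5837] v=[-2.3316]
Step 17: x=[6.3914] v=[-1.9229]
Step 18: x=[6.2443] v=[-1.4710]
Step 19: x=[6.1457] v=[-0.9860]
Step 20: x=[6.0978] v=[-0.4788]
Step 21: x=[6.1017] v=[0.0392]
First v>=0 after going negative at step 21, time=2.1000

Answer: 2.1000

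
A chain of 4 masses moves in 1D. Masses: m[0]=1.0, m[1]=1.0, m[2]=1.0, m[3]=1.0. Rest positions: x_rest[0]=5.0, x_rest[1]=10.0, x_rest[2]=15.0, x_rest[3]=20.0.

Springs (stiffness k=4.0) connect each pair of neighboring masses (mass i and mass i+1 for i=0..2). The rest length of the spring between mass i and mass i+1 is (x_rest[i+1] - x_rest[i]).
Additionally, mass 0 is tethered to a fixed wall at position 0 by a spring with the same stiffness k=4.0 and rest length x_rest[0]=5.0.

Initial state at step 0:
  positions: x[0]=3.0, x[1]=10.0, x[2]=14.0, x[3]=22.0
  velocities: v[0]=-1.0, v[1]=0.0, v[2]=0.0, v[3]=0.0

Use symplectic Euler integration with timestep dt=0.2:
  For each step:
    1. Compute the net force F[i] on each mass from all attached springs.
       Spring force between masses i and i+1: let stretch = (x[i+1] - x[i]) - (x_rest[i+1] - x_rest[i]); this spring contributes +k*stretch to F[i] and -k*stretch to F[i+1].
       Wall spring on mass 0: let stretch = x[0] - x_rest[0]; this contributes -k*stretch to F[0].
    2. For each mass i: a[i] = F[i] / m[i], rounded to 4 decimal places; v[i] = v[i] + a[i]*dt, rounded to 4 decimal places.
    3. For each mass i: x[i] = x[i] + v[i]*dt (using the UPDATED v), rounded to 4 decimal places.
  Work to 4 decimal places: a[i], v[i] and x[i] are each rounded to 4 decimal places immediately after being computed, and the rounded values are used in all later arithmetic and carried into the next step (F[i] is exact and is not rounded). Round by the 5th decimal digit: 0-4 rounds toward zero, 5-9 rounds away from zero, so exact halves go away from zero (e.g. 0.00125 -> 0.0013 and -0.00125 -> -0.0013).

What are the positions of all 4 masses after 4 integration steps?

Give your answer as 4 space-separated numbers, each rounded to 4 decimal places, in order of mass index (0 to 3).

Step 0: x=[3.0000 10.0000 14.0000 22.0000] v=[-1.0000 0.0000 0.0000 0.0000]
Step 1: x=[3.4400 9.5200 14.6400 21.5200] v=[2.2000 -2.4000 3.2000 -2.4000]
Step 2: x=[4.3024 8.8864 15.5616 20.7392] v=[4.3120 -3.1680 4.6080 -3.9040]
Step 3: x=[5.2099 8.5874 16.2436 19.9300] v=[4.5373 -1.4950 3.4099 -4.0461]
Step 4: x=[5.8242 8.9730 16.2904 19.3310] v=[3.0714 1.9280 0.2341 -2.9952]

Answer: 5.8242 8.9730 16.2904 19.3310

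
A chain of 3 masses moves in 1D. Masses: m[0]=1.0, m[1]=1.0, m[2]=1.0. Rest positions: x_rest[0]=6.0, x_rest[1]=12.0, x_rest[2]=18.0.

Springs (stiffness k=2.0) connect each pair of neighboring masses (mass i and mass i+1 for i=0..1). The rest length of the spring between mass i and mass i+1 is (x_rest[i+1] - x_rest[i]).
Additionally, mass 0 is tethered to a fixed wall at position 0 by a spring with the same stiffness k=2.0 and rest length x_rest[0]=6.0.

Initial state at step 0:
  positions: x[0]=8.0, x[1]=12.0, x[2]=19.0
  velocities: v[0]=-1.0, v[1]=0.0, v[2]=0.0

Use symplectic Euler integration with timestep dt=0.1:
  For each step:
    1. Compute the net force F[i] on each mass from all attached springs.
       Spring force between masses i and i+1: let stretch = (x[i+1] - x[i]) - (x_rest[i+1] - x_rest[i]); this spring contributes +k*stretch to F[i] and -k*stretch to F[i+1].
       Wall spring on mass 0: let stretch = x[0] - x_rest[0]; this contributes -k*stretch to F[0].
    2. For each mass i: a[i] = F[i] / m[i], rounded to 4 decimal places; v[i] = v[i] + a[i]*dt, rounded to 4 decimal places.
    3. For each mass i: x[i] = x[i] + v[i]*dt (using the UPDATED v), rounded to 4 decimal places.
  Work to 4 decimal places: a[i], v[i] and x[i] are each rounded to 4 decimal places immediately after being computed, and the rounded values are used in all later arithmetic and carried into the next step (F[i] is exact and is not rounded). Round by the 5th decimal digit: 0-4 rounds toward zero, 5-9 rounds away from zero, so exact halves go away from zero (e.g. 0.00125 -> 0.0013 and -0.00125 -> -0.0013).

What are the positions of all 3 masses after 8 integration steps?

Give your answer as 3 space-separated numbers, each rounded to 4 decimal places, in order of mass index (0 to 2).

Step 0: x=[8.0000 12.0000 19.0000] v=[-1.0000 0.0000 0.0000]
Step 1: x=[7.8200 12.0600 18.9800] v=[-1.8000 0.6000 -0.2000]
Step 2: x=[7.5684 12.1736 18.9416] v=[-2.5160 1.1360 -0.3840]
Step 3: x=[7.2575 12.3305 18.8878] v=[-3.1086 1.5686 -0.5376]
Step 4: x=[6.9030 12.5171 18.8229] v=[-3.5455 1.8655 -0.6491]
Step 5: x=[6.5227 12.7175 18.7519] v=[-3.8033 2.0038 -0.7103]
Step 6: x=[6.1358 12.9147 18.6802] v=[-3.8689 1.9717 -0.7172]
Step 7: x=[5.7618 13.0916 18.6132] v=[-3.7403 1.7690 -0.6703]
Step 8: x=[5.4191 13.2323 18.5557] v=[-3.4267 1.4074 -0.5746]

Answer: 5.4191 13.2323 18.5557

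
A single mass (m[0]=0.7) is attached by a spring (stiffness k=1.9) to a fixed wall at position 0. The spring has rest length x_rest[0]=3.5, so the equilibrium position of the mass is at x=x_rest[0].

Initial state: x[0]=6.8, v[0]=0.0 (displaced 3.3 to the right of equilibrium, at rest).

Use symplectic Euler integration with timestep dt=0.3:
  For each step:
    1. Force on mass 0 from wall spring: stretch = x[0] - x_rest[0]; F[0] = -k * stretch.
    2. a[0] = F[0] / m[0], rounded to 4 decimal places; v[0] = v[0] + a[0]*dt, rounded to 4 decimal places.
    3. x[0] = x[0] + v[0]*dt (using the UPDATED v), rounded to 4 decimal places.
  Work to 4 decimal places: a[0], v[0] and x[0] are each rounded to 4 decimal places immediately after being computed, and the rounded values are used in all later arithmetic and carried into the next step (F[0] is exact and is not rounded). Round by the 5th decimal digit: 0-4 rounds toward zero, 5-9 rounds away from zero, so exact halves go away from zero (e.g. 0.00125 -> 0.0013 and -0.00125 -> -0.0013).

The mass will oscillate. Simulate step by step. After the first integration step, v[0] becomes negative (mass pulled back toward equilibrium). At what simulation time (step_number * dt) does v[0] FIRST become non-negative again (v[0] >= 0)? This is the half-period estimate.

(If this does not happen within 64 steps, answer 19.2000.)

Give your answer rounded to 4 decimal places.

Step 0: x=[6.8000] v=[0.0000]
Step 1: x=[5.9939] v=[-2.6871]
Step 2: x=[4.5785] v=[-4.7179]
Step 3: x=[2.8997] v=[-5.5961]
Step 4: x=[1.3675] v=[-5.1073]
Step 5: x=[0.3563] v=[-3.3708]
Step 6: x=[0.1130] v=[-0.8109]
Step 7: x=[0.6971] v=[1.9471]
First v>=0 after going negative at step 7, time=2.1000

Answer: 2.1000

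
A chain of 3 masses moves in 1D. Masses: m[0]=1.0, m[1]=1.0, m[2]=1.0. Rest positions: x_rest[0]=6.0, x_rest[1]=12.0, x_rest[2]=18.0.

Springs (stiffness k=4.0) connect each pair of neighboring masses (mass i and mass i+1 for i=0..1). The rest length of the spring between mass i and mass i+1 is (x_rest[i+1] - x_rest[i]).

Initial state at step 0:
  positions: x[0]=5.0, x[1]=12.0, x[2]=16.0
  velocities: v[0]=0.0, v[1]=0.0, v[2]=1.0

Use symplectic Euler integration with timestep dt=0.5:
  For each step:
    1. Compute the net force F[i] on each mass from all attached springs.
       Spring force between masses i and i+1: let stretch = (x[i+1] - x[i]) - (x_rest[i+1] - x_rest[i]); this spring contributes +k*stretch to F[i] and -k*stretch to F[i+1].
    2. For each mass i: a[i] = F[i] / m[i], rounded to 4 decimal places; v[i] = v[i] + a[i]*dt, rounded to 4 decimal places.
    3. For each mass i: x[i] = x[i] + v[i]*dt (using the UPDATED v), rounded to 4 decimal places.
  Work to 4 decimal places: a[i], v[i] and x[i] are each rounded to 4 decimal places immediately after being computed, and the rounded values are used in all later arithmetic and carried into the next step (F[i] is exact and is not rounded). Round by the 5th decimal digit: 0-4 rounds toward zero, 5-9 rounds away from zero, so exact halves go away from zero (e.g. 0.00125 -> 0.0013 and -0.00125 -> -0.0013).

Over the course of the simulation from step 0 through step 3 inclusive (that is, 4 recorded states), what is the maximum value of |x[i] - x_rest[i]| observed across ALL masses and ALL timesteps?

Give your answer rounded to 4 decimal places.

Step 0: x=[5.0000 12.0000 16.0000] v=[0.0000 0.0000 1.0000]
Step 1: x=[6.0000 9.0000 18.5000] v=[2.0000 -6.0000 5.0000]
Step 2: x=[4.0000 12.5000 17.5000] v=[-4.0000 7.0000 -2.0000]
Step 3: x=[4.5000 12.5000 17.5000] v=[1.0000 0.0000 0.0000]
Max displacement = 3.0000

Answer: 3.0000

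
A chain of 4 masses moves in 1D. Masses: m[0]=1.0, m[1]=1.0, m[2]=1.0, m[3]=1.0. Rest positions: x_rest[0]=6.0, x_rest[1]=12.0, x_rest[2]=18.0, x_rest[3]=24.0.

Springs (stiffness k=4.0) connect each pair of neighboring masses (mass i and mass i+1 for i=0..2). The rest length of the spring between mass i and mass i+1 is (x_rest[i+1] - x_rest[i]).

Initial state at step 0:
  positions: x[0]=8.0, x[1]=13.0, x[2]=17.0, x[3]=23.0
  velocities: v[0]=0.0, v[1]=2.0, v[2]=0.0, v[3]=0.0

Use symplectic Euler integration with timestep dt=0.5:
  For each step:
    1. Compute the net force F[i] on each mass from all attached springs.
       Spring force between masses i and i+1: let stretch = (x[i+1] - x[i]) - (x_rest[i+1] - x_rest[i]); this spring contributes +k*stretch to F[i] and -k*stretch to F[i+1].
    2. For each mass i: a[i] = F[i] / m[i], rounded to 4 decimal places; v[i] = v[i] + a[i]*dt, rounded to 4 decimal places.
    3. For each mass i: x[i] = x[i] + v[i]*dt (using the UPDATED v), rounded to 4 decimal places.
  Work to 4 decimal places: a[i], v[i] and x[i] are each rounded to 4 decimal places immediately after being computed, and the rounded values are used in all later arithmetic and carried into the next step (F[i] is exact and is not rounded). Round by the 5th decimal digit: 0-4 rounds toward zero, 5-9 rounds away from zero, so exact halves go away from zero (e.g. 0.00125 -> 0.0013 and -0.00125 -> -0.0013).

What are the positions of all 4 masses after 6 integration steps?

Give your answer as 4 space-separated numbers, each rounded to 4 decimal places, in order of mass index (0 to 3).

Answer: 8.0000 14.0000 20.0000 25.0000

Derivation:
Step 0: x=[8.0000 13.0000 17.0000 23.0000] v=[0.0000 2.0000 0.0000 0.0000]
Step 1: x=[7.0000 13.0000 19.0000 23.0000] v=[-2.0000 0.0000 4.0000 0.0000]
Step 2: x=[6.0000 13.0000 19.0000 25.0000] v=[-2.0000 0.0000 0.0000 4.0000]
Step 3: x=[6.0000 12.0000 19.0000 27.0000] v=[0.0000 -2.0000 0.0000 4.0000]
Step 4: x=[6.0000 12.0000 20.0000 27.0000] v=[0.0000 0.0000 2.0000 0.0000]
Step 5: x=[6.0000 14.0000 20.0000 26.0000] v=[0.0000 4.0000 0.0000 -2.0000]
Step 6: x=[8.0000 14.0000 20.0000 25.0000] v=[4.0000 0.0000 0.0000 -2.0000]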